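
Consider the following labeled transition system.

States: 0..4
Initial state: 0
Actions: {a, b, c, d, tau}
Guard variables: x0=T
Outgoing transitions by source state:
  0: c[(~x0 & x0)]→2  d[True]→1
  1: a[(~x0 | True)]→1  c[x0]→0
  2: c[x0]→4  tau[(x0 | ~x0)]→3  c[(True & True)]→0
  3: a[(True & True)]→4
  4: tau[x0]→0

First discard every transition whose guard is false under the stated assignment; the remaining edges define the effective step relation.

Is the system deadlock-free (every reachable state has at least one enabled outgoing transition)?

Answer: DEADLOCK-FREE

Working:
Reachable = {0,1}
  0: d→1  [1 exit(s)]
  1: a→1  c→0  [2 exit(s)]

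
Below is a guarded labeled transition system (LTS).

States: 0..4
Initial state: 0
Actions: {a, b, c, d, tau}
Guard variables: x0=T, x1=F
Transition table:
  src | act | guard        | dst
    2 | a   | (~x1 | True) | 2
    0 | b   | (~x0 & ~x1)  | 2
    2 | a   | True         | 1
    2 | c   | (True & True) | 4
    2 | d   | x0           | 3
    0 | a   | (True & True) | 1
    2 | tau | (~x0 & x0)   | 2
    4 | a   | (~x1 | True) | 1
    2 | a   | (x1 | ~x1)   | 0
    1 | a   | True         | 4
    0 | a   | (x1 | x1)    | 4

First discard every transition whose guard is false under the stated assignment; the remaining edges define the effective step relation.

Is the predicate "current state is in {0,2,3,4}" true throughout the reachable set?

Inv-set: {0,2,3,4}
R = {0,1,4}
  0: safe
  1: VIOLATES
  4: safe
reach 1 via a — violates

Answer: INVARIANT VIOLATED at state 1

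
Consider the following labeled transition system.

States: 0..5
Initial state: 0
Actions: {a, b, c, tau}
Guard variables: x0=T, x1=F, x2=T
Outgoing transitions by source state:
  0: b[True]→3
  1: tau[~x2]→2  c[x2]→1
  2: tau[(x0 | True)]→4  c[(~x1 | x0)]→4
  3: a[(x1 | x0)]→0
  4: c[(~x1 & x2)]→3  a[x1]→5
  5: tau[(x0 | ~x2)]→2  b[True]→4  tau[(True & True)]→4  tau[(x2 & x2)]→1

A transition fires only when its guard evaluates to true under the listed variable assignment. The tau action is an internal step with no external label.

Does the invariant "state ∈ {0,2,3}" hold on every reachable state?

Safe = {0,2,3}
Reachable = {0,3}
  0: ✓
  3: ✓

Answer: INVARIANT HOLDS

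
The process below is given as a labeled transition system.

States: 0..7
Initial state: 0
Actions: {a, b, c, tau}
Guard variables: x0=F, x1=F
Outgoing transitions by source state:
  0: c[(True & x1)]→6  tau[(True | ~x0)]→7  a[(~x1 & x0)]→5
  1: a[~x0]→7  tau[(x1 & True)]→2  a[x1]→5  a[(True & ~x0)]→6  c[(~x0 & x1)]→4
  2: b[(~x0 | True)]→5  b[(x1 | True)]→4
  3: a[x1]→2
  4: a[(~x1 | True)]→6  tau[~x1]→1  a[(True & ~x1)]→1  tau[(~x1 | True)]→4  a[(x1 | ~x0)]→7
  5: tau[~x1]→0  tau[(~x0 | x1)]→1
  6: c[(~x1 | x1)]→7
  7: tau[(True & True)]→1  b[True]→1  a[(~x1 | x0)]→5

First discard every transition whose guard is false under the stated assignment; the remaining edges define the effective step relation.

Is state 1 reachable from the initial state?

Guard filter leaves 16 enabled edge(s).
Layer 0: {0}
Layer 1: {7}  cumulative {0,7}
Layer 2: {1,5}  cumulative {0,1,5,7}
Layer 3: {6}  cumulative {0,1,5,6,7}
Reachable = {0,1,5,6,7}
trace reaching 1: tau·tau

Answer: REACHABLE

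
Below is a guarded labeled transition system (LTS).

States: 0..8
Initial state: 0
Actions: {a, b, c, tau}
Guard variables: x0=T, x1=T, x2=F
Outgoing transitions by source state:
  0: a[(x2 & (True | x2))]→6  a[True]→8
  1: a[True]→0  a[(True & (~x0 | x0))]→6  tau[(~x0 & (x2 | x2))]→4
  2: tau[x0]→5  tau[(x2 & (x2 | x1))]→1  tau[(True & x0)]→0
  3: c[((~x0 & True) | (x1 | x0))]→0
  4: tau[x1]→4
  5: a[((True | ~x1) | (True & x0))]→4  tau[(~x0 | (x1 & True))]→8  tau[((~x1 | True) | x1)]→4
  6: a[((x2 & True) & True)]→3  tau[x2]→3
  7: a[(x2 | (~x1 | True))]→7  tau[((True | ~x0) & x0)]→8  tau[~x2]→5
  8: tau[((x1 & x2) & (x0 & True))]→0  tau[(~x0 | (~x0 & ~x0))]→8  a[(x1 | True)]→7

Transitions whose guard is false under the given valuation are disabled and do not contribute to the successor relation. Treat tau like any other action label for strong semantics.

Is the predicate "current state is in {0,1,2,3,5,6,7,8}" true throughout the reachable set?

Answer: INVARIANT VIOLATED at state 4

Trace:
Inv-set: {0,1,2,3,5,6,7,8}
R = {0,4,5,7,8}
  0: safe
  4: VIOLATES
  5: safe
  7: safe
  8: safe
counterexample path to 4: a·a·tau·a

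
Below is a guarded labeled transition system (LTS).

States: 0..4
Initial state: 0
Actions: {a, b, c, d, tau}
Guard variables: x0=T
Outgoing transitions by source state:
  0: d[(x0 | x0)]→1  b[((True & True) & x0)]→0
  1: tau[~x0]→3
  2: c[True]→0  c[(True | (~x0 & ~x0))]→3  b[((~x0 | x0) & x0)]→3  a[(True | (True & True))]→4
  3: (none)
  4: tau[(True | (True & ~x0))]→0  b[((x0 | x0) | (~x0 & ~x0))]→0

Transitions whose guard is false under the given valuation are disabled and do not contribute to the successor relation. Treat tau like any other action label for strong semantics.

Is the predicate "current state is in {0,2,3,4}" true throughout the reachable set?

Safe = {0,2,3,4}
Reach set: {0,1}
  0: safe
  1: outside
counterexample path to 1: d

Answer: INVARIANT VIOLATED at state 1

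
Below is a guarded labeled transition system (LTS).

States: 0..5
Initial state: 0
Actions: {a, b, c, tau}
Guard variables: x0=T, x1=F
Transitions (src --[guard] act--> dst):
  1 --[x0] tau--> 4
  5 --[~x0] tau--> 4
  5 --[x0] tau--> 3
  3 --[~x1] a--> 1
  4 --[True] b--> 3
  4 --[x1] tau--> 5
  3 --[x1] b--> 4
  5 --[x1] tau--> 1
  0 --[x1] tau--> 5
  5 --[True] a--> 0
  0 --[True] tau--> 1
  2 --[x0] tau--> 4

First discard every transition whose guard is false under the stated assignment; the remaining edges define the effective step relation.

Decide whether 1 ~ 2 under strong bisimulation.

Refine partition for ~:
  P[0] = {{0,1,2,3,4,5}}
  P[1] = {{0,1,2},{3},{4},{5}}
  P[2] = {{0},{1,2},{3},{4},{5}}
Fixed point at round 3; 5 class(es).
class of 1: {1,2}; class of 2: {1,2}

Answer: BISIMILAR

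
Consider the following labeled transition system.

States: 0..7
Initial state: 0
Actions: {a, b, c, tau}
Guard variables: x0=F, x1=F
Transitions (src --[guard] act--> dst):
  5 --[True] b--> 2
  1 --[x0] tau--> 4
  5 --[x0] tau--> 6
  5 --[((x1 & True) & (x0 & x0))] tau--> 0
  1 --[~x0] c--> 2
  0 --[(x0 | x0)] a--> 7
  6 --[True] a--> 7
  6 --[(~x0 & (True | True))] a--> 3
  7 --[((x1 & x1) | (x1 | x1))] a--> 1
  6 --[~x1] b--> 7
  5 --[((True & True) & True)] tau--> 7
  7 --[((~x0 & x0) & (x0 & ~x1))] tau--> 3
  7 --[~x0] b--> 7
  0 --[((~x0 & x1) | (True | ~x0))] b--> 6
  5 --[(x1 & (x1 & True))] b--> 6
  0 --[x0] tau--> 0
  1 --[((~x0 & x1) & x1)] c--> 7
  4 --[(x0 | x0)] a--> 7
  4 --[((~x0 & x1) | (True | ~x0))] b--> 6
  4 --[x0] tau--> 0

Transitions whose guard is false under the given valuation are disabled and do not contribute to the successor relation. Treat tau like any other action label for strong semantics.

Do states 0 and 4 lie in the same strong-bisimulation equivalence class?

Compute ~ classes (split until stable):
  π0 = {{0,1,2,3,4,5,6,7}}
  π1 = {{0,4,7},{1},{2,3},{5},{6}}
  π2 = {{0,4},{1},{2,3},{5},{6},{7}}
6 equivalence class(es) (converged in 3)
[0]={0,4}  [4]={0,4}

Answer: BISIMILAR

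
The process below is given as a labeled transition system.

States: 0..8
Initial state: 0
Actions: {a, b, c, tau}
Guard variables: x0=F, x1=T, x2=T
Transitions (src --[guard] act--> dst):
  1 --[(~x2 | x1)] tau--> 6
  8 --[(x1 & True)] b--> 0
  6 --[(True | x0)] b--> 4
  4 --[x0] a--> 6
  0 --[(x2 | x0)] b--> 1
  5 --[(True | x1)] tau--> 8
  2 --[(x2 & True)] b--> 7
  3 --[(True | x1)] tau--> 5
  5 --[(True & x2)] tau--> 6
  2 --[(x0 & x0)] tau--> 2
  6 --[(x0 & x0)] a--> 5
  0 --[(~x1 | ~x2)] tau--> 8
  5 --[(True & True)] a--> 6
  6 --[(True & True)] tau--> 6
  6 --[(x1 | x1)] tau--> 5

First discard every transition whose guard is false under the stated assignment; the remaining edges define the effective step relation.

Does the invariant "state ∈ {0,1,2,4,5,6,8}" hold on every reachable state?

Inv-set: {0,1,2,4,5,6,8}
R = {0,1,4,5,6,8}
  0: safe
  1: safe
  4: safe
  5: safe
  6: safe
  8: safe

Answer: INVARIANT HOLDS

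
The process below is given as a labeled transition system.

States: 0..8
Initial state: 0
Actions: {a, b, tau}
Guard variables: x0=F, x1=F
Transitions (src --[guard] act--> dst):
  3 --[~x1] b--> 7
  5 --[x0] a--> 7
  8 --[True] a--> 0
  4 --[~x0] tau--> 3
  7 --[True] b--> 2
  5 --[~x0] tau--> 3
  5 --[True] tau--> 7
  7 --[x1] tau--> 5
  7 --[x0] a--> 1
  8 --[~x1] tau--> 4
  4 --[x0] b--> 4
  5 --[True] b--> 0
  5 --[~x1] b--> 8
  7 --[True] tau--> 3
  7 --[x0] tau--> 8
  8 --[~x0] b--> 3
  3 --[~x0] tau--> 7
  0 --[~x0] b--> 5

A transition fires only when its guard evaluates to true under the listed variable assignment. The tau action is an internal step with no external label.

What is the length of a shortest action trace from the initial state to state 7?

Answer: 2

Trace:
BFS to 7:
  depth 0: {0}
  depth 1: {5}
  depth 2: {3,7,8}
7 enters at depth 2; path b·tau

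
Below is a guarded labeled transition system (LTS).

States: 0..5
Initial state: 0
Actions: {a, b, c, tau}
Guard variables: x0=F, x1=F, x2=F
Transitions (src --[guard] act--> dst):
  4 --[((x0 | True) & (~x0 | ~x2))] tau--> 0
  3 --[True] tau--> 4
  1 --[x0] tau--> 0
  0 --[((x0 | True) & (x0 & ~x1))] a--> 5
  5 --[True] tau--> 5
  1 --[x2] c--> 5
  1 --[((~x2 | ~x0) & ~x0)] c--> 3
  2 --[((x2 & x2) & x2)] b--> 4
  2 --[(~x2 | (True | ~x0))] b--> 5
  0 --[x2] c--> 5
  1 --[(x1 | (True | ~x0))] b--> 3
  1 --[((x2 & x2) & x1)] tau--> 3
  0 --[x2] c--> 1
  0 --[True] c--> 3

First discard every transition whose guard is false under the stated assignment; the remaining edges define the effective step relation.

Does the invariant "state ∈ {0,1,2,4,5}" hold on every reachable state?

Answer: INVARIANT VIOLATED at state 3

Analysis:
Inv-set: {0,1,2,4,5}
Reach set: {0,3,4}
  0: safe
  3: ✗ unsafe
  4: safe
counterexample path to 3: c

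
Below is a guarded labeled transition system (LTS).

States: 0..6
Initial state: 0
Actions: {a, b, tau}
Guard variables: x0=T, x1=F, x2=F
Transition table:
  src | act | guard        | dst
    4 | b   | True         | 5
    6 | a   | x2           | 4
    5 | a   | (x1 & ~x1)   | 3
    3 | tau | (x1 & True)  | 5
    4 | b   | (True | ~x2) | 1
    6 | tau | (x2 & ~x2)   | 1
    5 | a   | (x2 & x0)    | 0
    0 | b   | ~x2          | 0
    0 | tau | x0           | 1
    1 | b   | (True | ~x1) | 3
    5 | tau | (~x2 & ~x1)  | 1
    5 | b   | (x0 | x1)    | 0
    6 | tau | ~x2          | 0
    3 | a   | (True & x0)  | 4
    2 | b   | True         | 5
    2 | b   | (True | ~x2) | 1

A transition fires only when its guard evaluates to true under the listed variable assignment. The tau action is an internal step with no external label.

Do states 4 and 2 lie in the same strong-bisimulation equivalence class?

Answer: BISIMILAR

Working:
Refine partition for ~:
  π0 = {{0,1,2,3,4,5,6}}
  π1 = {{0,5},{1,2,4},{3},{6}}
  π2 = {{0,5},{1},{2,4},{3},{6}}
Fixed point at round 3; 5 class(es).
[4]={2,4}  [2]={2,4}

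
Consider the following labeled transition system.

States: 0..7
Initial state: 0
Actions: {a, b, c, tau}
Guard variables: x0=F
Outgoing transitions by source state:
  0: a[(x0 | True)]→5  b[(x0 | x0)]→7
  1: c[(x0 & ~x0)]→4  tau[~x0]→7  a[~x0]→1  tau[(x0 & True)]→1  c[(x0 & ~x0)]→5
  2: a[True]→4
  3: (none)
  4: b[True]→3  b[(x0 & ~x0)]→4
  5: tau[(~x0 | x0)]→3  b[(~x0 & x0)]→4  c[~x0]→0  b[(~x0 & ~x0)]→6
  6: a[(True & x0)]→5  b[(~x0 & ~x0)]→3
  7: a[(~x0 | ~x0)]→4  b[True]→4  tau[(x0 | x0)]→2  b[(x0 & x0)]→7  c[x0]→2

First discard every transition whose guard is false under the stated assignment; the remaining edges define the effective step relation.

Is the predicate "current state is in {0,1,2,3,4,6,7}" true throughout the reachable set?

Safe = {0,1,2,3,4,6,7}
Reach set: {0,3,5,6}
  0: safe
  3: safe
  5: outside
  6: safe
witness against invariant: a → 5

Answer: INVARIANT VIOLATED at state 5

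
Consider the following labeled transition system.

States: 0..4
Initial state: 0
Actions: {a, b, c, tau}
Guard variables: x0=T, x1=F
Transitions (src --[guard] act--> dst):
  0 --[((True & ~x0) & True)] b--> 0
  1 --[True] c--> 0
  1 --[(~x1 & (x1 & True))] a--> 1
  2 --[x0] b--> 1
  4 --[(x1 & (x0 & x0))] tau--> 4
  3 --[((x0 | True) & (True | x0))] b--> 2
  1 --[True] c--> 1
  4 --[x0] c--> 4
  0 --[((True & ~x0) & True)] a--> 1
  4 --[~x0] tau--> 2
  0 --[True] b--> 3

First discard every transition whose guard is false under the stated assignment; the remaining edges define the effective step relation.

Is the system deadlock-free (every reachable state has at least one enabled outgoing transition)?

Answer: DEADLOCK-FREE

Working:
R = {0,1,2,3}
  0: b→3  [deg 1]
  1: c→0  c→1  [deg 2]
  2: b→1  [deg 1]
  3: b→2  [deg 1]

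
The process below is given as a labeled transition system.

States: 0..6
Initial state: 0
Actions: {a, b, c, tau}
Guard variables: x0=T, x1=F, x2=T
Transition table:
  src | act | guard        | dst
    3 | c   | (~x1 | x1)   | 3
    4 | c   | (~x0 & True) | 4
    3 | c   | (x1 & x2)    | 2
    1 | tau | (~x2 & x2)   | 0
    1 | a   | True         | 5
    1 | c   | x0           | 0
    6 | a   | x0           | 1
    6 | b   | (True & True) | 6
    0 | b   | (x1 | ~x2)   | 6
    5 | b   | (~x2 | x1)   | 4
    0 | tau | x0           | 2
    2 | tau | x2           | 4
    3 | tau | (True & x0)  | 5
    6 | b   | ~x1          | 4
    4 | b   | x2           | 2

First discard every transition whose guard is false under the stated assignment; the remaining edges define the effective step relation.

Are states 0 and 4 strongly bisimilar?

Refine partition for ~:
  π0 = {{0,1,2,3,4,5,6}}
  π1 = {{0,2},{1},{3},{4},{5},{6}}
  π2 = {{0},{1},{2},{3},{4},{5},{6}}
stable after 3 split(s): 7 block(s)
class of 0: {0}; class of 4: {4}

Answer: NOT BISIMILAR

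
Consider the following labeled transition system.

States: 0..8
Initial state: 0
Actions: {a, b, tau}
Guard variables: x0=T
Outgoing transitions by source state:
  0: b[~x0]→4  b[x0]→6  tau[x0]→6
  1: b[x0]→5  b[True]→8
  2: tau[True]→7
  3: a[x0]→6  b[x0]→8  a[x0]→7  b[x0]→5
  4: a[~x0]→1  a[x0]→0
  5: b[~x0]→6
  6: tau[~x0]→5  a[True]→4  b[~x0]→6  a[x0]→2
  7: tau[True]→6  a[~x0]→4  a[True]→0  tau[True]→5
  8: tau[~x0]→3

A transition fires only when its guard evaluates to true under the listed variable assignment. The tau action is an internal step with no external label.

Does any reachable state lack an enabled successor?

Reach set: {0,2,4,5,6,7}
  0: b→6  tau→6  [2 exit(s)]
  2: tau→7  [1 exit(s)]
  4: a→0  [1 exit(s)]
  5: ∅  [STUCK]
  6: a→2  a→4  [2 exit(s)]
  7: a→0  tau→5  tau→6  [3 exit(s)]
trace reaching 5: b·a·tau·tau

Answer: DEADLOCK at state 5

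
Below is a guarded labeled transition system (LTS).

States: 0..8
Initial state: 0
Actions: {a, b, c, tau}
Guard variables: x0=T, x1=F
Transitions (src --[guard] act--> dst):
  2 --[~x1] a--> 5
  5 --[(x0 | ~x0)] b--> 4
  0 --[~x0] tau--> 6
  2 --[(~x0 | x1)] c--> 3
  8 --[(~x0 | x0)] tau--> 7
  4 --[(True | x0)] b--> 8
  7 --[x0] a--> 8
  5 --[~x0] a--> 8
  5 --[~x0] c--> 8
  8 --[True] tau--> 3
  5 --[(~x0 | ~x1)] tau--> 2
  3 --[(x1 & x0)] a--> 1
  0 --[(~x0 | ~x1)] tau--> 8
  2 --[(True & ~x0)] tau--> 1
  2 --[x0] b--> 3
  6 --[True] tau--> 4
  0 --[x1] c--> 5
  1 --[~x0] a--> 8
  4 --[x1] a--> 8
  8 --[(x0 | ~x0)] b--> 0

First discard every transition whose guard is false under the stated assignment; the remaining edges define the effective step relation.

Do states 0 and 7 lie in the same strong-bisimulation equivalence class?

Refine partition for ~:
  P[0] = {{0,1,2,3,4,5,6,7,8}}
  P[1] = {{0,6},{1,3},{2},{4},{5,8},{7}}
  P[2] = {{0},{1,3},{2},{4},{5},{6},{7},{8}}
stable after 3 split(s): 8 block(s)
0∈{0}, 7∈{7}

Answer: NOT BISIMILAR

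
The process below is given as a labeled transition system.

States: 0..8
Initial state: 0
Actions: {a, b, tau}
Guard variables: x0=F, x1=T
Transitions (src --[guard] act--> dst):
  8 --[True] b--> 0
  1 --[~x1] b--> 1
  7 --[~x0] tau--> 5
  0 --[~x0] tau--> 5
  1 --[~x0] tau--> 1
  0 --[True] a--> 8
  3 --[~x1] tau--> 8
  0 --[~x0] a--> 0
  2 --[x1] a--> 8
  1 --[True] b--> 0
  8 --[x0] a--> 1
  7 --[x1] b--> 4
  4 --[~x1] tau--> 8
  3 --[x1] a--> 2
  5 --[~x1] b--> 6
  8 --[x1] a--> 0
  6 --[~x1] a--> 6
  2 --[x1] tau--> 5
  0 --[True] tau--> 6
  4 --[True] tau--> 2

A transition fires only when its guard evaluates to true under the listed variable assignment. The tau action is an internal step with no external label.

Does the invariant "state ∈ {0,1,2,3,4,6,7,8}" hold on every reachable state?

Answer: INVARIANT VIOLATED at state 5

Trace:
Safe = {0,1,2,3,4,6,7,8}
Reachable = {0,5,6,8}
  0: ✓
  5: VIOLATES
  6: ✓
  8: ✓
counterexample path to 5: tau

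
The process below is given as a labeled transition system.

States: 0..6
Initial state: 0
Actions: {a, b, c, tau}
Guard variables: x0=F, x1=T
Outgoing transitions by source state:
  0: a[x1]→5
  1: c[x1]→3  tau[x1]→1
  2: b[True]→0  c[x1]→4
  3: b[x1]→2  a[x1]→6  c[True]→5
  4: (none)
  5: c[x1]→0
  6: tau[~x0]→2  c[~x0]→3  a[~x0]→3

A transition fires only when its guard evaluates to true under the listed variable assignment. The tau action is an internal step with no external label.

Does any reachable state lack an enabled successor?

Answer: DEADLOCK-FREE

Analysis:
Reach set: {0,5}
  0: a→5  [deg 1]
  5: c→0  [deg 1]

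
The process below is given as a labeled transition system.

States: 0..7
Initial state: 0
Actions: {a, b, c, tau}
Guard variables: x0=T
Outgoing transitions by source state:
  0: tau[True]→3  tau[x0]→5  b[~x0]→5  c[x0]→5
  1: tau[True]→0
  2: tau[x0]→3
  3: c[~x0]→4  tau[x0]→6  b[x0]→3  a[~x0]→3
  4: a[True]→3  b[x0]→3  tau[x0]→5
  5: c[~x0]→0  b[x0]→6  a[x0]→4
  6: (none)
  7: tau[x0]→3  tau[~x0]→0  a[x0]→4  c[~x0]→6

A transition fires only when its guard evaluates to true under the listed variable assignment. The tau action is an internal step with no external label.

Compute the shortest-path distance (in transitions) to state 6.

Answer: 2

Trace:
BFS to 6:
  depth 0: {0}
  depth 1: {3,5}
  depth 2: {4,6}
first hit 6 at d=2 via c·b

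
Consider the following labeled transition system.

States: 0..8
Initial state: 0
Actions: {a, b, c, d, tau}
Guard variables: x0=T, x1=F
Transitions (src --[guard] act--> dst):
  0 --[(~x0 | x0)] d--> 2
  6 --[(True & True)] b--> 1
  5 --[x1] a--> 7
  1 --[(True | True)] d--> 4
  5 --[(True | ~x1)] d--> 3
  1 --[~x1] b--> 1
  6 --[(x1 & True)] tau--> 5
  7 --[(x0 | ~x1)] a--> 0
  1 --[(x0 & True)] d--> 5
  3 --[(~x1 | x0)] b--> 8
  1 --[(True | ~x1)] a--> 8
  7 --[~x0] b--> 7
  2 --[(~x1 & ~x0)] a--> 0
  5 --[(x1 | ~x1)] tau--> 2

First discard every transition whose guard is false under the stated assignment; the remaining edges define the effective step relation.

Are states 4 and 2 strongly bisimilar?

Answer: BISIMILAR

Trace:
Compute ~ classes (split until stable):
  π0 = {{0,1,2,3,4,5,6,7,8}}
  π1 = {{0},{1},{2,4,8},{3,6},{5},{7}}
  π2 = {{0},{1},{2,4,8},{3},{5},{6},{7}}
stable after 3 split(s): 7 block(s)
[4]={2,4,8}  [2]={2,4,8}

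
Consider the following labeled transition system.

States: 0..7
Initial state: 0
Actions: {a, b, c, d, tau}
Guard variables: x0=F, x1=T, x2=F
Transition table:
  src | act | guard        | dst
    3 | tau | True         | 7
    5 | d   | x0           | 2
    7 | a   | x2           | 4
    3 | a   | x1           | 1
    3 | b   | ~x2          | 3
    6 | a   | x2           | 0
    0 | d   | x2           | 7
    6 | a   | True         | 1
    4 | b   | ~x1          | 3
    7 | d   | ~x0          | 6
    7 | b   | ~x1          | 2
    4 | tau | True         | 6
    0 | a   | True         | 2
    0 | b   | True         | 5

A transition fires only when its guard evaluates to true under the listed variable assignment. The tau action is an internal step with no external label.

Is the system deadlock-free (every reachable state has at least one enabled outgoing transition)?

Answer: DEADLOCK at state 2

Working:
Reachable = {0,2,5}
  0: a→2  b→5  [2 exit(s)]
  2: ∅  [STUCK]
  5: ∅  [STUCK]
trace reaching 2: a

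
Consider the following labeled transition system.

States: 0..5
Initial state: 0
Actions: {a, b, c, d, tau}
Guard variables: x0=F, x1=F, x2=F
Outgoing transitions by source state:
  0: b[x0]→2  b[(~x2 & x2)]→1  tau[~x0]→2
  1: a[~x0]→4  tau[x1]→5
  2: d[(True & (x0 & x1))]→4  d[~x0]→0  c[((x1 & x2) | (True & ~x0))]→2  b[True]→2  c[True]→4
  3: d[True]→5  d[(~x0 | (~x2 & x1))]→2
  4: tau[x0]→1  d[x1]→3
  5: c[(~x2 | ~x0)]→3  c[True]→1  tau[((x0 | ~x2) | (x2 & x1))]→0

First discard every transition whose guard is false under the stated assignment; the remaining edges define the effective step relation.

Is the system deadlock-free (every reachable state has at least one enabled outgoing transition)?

R = {0,2,4}
  0: tau→2  [1 exit(s)]
  2: b→2  c→2  c→4  d→0  [4 exit(s)]
  4: ∅  [deadlock]
trace reaching 4: tau·c

Answer: DEADLOCK at state 4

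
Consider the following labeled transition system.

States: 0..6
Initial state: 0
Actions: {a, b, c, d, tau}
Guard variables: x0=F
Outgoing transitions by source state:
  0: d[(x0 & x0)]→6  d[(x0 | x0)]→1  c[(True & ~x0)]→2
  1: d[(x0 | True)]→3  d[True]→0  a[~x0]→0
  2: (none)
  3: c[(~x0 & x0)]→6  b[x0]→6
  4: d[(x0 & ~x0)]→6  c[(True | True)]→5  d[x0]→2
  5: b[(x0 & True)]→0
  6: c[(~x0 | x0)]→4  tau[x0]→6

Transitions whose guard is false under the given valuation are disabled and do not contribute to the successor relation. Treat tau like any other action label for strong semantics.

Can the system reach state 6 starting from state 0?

After dropping false guards: 6 live edges.
Layer 0: {0}
Layer 1: {2}  total {0,2}
R = {0,2}

Answer: UNREACHABLE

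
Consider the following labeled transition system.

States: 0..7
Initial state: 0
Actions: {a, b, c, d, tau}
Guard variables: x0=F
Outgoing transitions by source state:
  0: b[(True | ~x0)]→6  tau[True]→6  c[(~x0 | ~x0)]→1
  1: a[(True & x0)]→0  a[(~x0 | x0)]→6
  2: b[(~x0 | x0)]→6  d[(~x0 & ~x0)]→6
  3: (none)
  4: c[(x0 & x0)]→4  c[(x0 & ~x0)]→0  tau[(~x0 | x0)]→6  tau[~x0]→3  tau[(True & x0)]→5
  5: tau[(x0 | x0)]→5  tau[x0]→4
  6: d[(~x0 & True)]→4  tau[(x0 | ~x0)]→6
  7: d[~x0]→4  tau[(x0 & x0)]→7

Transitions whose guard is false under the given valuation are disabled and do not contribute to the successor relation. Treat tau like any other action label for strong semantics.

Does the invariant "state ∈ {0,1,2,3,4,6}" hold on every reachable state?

Answer: INVARIANT HOLDS

Analysis:
Allowed set {0,1,2,3,4,6}
R = {0,1,3,4,6}
  0: ✓
  1: ✓
  3: ✓
  4: ✓
  6: ✓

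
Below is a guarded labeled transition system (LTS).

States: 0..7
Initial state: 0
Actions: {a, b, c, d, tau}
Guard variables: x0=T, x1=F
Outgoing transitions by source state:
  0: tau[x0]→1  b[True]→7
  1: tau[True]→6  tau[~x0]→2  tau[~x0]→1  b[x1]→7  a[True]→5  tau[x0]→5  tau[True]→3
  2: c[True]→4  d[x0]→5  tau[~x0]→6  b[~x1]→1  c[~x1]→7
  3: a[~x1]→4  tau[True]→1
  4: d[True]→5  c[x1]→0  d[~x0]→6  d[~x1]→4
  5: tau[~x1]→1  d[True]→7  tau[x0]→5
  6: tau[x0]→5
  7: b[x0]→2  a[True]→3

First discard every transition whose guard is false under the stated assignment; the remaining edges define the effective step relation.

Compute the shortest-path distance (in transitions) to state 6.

Answer: 2

Working:
Breadth-first toward 6:
  depth 0: {0}
  depth 1: {1,7}
  depth 2: {2,3,5,6}
depth(6)=2, e.g. tau·tau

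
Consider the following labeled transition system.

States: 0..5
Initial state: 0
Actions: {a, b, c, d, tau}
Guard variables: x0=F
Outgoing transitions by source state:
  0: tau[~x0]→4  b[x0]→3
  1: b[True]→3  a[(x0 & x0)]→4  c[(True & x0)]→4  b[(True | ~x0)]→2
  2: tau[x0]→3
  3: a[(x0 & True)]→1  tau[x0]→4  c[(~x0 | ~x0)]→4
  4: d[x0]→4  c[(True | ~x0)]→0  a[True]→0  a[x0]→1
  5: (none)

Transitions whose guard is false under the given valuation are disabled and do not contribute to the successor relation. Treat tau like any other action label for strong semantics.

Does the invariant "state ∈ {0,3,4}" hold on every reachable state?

Answer: INVARIANT HOLDS

Trace:
Safe = {0,3,4}
R = {0,4}
  0: ✓
  4: ✓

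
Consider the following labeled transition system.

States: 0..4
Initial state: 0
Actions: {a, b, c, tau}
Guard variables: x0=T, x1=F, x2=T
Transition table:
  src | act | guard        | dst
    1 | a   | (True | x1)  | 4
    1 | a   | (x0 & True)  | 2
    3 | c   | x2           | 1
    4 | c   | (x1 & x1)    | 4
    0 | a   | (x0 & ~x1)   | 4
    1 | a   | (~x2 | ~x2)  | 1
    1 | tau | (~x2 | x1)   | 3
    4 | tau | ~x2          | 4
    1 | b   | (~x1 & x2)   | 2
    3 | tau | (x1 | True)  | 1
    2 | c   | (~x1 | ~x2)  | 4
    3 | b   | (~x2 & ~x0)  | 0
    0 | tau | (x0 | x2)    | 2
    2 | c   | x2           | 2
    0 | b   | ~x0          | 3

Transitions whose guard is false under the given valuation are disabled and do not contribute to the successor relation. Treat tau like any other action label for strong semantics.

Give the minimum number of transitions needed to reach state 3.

Answer: UNREACHABLE

Working:
BFS to 3:
  L0 = {0}
  L1 = {2,4}
3 never appears.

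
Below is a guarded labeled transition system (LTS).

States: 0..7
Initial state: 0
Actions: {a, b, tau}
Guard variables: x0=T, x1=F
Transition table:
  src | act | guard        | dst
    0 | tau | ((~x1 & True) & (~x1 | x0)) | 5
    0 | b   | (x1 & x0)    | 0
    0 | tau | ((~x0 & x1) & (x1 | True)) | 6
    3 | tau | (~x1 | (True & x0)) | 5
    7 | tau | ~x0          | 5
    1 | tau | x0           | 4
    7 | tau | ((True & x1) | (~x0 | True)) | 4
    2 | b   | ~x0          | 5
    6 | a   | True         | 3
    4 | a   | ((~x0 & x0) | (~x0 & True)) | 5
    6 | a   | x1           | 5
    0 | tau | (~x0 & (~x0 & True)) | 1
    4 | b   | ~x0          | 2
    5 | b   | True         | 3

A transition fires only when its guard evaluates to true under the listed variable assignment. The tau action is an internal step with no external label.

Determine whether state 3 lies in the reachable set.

After dropping false guards: 6 live edges.
L0 = {0}
L1 = {5}  now seen {0,5}
L2 = {3}  now seen {0,3,5}
Reach set: {0,3,5}
Path to 3: tau·b

Answer: REACHABLE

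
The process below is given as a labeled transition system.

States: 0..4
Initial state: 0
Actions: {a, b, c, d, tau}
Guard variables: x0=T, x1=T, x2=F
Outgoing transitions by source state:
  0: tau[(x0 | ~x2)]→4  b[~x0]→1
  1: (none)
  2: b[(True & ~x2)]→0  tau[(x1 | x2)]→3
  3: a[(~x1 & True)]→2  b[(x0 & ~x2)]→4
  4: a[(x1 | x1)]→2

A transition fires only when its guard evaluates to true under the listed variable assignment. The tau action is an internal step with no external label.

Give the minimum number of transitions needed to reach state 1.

BFS to 1:
  Layer 0: {0}
  Layer 1: {4}
  Layer 2: {2}
  Layer 3: {3}
1 never appears.

Answer: UNREACHABLE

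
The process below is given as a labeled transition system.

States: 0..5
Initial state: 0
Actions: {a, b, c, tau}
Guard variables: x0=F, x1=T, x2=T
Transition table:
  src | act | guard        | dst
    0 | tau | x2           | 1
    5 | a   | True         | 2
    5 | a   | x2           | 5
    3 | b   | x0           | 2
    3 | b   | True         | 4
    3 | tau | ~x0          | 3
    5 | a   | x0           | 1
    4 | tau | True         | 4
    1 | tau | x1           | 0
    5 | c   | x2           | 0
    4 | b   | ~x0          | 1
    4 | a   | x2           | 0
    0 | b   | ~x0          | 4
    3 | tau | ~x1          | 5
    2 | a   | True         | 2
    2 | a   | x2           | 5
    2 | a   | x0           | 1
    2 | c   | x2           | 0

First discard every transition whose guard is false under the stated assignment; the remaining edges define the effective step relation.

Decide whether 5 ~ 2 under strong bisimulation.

Compute ~ classes (split until stable):
  round 0: {{0,1,2,3,4,5}}
  round 1: {{0,3},{1},{2,5},{4}}
  round 2: {{0},{1},{2,5},{3},{4}}
Fixed point at round 3; 5 class(es).
5∈{2,5}, 2∈{2,5}

Answer: BISIMILAR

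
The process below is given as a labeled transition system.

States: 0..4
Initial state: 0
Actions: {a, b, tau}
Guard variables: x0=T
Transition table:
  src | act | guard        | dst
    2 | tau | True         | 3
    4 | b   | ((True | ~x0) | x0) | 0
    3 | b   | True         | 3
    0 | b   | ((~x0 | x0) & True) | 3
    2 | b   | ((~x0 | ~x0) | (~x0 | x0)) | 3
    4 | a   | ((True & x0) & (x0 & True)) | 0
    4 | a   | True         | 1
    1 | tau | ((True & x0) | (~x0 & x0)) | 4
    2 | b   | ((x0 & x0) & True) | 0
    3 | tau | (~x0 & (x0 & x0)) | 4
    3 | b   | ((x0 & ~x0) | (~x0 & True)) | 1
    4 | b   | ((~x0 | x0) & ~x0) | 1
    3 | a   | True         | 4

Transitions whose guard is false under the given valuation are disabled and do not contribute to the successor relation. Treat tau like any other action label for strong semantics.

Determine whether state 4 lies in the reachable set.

Answer: REACHABLE

Trace:
10 transition(s) survive guard evaluation.
Layer 0: {0}
Layer 1: {3}  now seen {0,3}
Layer 2: {4}  now seen {0,3,4}
Layer 3: {1}  now seen {0,1,3,4}
R = {0,1,3,4}
Path to 4: b·a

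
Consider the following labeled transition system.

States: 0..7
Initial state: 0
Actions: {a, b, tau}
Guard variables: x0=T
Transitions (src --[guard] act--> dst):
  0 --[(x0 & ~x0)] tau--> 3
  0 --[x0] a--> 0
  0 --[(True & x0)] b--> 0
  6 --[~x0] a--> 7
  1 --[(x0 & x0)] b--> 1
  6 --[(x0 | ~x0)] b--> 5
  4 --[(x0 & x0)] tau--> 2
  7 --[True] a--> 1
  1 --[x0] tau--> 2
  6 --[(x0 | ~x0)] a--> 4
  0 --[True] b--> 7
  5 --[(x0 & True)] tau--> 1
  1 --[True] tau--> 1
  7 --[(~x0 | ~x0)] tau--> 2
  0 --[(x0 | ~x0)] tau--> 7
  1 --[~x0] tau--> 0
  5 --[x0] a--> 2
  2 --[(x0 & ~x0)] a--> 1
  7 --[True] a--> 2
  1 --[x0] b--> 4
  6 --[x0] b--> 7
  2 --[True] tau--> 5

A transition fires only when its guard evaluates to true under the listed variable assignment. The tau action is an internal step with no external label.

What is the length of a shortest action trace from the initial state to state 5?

Answer: 3

Trace:
Breadth-first toward 5:
  L0 = {0}
  L1 = {7}
  L2 = {1,2}
  L3 = {4,5}
first hit 5 at d=3 via b·a·tau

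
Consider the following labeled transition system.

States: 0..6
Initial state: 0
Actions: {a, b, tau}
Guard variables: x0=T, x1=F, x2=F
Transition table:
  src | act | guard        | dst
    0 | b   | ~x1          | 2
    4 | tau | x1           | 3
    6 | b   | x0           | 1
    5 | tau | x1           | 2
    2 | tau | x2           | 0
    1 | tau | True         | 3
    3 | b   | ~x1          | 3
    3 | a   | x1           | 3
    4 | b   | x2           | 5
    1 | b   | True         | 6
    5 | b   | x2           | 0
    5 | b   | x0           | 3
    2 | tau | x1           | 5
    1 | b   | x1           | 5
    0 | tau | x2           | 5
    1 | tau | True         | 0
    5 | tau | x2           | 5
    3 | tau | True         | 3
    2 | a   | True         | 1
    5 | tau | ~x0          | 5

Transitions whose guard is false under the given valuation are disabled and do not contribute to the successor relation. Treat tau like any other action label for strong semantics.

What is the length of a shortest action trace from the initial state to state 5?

BFS to 5:
  L0 = {0}
  L1 = {2}
  L2 = {1}
  L3 = {3,6}
5 never appears.

Answer: UNREACHABLE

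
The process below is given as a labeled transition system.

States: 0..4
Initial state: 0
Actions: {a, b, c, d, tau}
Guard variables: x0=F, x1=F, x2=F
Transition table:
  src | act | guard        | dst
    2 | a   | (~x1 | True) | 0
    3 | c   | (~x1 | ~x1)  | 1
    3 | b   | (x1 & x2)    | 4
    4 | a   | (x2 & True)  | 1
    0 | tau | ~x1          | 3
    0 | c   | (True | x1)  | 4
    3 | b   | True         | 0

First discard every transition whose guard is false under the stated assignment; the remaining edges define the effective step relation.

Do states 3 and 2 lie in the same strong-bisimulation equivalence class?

Answer: NOT BISIMILAR

Working:
Compute ~ classes (split until stable):
  P[0] = {{0,1,2,3,4}}
  P[1] = {{0},{1,4},{2},{3}}
Fixed point at round 2; 4 class(es).
[3]={3}  [2]={2}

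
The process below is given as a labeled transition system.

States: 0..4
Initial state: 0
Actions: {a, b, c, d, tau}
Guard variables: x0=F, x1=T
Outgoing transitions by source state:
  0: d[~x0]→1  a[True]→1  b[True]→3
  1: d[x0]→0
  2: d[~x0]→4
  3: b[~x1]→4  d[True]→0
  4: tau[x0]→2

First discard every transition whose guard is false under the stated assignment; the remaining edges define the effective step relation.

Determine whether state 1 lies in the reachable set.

Answer: REACHABLE

Analysis:
5 transition(s) survive guard evaluation.
depth 0: {0}
depth 1: {1,3}  now seen {0,1,3}
Reachable = {0,1,3}
witness 1: d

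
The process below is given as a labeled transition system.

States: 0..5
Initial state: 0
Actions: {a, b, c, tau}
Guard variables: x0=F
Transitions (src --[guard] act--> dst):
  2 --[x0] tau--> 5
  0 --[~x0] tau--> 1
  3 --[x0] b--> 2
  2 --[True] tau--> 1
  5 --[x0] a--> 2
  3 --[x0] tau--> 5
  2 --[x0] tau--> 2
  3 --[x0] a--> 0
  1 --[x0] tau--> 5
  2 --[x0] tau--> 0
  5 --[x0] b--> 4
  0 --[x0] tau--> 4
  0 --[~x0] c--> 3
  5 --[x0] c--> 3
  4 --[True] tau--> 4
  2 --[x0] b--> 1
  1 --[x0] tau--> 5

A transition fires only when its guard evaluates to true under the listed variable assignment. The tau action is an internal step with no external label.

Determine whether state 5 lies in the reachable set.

4 transition(s) survive guard evaluation.
L0 = {0}
L1 = {1,3}  cumulative {0,1,3}
Reachable = {0,1,3}

Answer: UNREACHABLE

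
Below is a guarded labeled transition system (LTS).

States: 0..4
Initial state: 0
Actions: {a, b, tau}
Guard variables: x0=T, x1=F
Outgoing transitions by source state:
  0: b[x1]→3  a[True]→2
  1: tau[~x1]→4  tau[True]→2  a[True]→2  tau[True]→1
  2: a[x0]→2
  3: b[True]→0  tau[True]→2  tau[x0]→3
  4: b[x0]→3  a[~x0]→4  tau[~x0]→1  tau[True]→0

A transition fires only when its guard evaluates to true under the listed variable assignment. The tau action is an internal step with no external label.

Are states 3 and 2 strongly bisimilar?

Compute ~ classes (split until stable):
  P[0] = {{0,1,2,3,4}}
  P[1] = {{0,2},{1},{3,4}}
  P[2] = {{0,2},{1},{3},{4}}
stable after 3 split(s): 4 block(s)
[3]={3}  [2]={0,2}

Answer: NOT BISIMILAR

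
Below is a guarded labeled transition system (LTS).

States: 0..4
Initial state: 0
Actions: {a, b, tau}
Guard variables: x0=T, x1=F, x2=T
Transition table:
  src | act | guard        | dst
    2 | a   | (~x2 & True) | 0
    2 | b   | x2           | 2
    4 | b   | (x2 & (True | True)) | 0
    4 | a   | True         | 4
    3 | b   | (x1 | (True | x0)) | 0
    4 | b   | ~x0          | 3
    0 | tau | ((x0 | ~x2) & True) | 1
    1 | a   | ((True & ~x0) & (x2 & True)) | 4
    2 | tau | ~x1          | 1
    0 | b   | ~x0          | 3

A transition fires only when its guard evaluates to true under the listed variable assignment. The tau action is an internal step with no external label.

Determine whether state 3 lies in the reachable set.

6 transition(s) survive guard evaluation.
Layer 0: {0}
Layer 1: {1}  now seen {0,1}
R = {0,1}

Answer: UNREACHABLE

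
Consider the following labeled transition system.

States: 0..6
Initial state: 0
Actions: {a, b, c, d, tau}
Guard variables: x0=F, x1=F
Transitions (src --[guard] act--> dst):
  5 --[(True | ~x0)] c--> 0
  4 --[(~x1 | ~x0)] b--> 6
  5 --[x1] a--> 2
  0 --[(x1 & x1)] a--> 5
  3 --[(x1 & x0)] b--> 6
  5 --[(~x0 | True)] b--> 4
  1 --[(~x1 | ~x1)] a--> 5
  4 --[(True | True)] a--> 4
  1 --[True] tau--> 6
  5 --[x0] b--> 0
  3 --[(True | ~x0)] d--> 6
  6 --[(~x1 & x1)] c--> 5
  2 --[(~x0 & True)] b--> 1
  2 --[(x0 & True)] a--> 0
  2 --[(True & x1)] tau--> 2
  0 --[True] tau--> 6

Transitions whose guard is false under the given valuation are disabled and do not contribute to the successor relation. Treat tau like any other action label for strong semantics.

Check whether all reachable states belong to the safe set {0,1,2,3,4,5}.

Answer: INVARIANT VIOLATED at state 6

Analysis:
Inv-set: {0,1,2,3,4,5}
Reachable = {0,6}
  0: safe
  6: VIOLATES
reach 6 via tau — violates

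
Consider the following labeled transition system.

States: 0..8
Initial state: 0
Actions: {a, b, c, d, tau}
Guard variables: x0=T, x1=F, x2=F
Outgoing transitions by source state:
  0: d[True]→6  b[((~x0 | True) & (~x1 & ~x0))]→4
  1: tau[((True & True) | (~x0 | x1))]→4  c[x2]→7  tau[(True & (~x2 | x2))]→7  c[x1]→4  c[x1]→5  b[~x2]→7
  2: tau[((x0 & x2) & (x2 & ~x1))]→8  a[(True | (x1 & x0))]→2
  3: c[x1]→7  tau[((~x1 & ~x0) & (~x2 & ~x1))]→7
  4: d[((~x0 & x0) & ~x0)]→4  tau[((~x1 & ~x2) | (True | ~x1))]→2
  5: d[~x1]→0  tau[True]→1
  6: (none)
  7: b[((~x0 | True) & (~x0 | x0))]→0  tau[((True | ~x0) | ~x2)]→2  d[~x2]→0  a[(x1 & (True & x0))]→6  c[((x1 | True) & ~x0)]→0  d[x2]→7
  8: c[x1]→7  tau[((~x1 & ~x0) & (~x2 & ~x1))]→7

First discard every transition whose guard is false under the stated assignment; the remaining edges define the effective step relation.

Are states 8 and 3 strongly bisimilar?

Refine partition for ~:
  P[0] = {{0,1,2,3,4,5,6,7,8}}
  P[1] = {{0},{1},{2},{3,6,8},{4},{5},{7}}
7 equivalence class(es) (converged in 2)
8∈{3,6,8}, 3∈{3,6,8}

Answer: BISIMILAR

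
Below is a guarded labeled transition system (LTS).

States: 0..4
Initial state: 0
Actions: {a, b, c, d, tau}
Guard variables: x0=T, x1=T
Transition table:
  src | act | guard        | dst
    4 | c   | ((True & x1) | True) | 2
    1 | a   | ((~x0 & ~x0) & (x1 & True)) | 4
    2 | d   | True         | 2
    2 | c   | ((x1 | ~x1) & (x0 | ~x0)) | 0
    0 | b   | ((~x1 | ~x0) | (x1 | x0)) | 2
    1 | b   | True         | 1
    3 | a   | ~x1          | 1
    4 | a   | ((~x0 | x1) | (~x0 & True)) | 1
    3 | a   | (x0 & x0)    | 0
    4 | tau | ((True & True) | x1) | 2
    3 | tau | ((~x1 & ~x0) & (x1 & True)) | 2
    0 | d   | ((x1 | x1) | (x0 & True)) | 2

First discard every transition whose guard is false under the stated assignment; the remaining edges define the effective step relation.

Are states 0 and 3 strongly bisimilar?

Compute ~ classes (split until stable):
  round 0: {{0,1,2,3,4}}
  round 1: {{0},{1},{2},{3},{4}}
5 equivalence class(es) (converged in 2)
class of 0: {0}; class of 3: {3}

Answer: NOT BISIMILAR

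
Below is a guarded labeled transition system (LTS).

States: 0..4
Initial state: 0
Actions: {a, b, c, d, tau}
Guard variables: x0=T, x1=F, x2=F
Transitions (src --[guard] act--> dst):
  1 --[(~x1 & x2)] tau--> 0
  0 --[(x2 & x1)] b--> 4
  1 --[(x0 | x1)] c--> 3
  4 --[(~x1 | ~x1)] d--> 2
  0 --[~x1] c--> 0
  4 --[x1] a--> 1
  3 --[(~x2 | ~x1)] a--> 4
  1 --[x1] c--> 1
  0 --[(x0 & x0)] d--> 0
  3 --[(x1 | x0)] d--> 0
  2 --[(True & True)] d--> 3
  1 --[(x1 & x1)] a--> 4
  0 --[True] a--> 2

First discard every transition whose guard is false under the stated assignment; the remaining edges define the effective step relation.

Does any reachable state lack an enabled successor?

Answer: DEADLOCK-FREE

Analysis:
Reachable = {0,2,3,4}
  0: a→2  c→0  d→0  [3 out]
  2: d→3  [1 out]
  3: a→4  d→0  [2 out]
  4: d→2  [1 out]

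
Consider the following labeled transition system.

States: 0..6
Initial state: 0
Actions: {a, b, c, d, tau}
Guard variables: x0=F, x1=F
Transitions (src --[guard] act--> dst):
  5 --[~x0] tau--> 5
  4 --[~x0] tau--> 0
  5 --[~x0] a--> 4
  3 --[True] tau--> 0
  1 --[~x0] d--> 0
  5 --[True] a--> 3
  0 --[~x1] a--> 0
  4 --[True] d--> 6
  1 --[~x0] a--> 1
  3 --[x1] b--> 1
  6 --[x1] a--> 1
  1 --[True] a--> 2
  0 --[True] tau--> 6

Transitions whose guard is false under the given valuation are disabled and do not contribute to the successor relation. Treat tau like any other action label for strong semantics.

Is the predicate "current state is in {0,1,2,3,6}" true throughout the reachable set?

Safe = {0,1,2,3,6}
Reach set: {0,6}
  0: ok
  6: ok

Answer: INVARIANT HOLDS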